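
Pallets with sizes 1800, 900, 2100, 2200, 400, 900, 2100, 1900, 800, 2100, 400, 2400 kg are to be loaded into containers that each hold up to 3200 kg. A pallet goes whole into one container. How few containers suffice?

Total = 2400 + 2200 + 2100 + 2100 + 2100 + 1900 + 1800 + 900 + 900 + 800 + 400 + 400 = 18000 kg.
Lower bound: ⌈18000/3200⌉ = 6 containers.
Also, 7 pallets each exceed 1600 kg, and no two of those can share a container, so at least 7 containers are needed.
A packing using 7 containers:
  container 1: 2400 + 800 = 3200
  container 2: 2200 + 900 = 3100
  container 3: 2100 + 900 = 3000
  container 4: 2100 + 400 + 400 = 2900
  container 5: 2100 = 2100
  container 6: 1900 = 1900
  container 7: 1800 = 1800
This matches the lower bound, so 7 is optimal.

7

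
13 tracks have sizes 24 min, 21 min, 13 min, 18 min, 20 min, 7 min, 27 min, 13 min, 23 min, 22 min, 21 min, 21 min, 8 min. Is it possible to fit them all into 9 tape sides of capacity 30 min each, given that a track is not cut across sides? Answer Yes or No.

Total = 238 min; ⌈238/30⌉ = 8.
9 tracks each exceed half the capacity and cannot share a side, forcing at least 9 tape sides.
The bound of 9 does not rule out 9, but exhaustive search shows no assignment into 9 tape sides of capacity 30 min exists — the minimum is 10.

No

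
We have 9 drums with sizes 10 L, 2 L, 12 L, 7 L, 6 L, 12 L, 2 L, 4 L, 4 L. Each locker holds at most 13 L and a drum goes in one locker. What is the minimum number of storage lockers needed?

Total = 12 + 12 + 10 + 7 + 6 + 4 + 4 + 2 + 2 = 59 L.
Lower bound: ⌈59/13⌉ = 5 storage lockers.
A packing using 5 storage lockers:
  locker 1: 12 = 12
  locker 2: 12 = 12
  locker 3: 10 + 2 = 12
  locker 4: 7 + 6 = 13
  locker 5: 4 + 4 + 2 = 10
This matches the lower bound, so 5 is optimal.

5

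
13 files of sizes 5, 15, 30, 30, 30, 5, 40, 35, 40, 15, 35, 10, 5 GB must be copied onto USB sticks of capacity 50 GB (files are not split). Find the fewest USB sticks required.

Total = 40 + 40 + 35 + 35 + 30 + 30 + 30 + 15 + 15 + 10 + 5 + 5 + 5 = 295 GB.
Lower bound: ⌈295/50⌉ = 6 USB sticks.
Also, 7 files each exceed 25 GB, and no two of those can share a USB stick, so at least 7 USB sticks are needed.
A packing using 7 USB sticks:
  USB stick 1: 40 + 10 = 50
  USB stick 2: 40 + 5 + 5 = 50
  USB stick 3: 35 + 15 = 50
  USB stick 4: 35 + 15 = 50
  USB stick 5: 30 + 5 = 35
  USB stick 6: 30 = 30
  USB stick 7: 30 = 30
This matches the lower bound, so 7 is optimal.

7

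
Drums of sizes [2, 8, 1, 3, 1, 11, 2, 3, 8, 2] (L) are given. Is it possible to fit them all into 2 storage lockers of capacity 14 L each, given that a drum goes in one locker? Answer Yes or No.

No

Total = 41 L; ⌈41/14⌉ = 3.
At least 3 storage lockers are required, but only 2 are allowed.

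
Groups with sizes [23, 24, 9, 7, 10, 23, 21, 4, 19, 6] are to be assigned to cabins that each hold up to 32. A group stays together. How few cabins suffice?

5

Total = 24 + 23 + 23 + 21 + 19 + 10 + 9 + 7 + 6 + 4 = 146.
Lower bound: ⌈146/32⌉ = 5 cabins.
A packing using 5 cabins:
  cabin 1: 24 + 7 = 31
  cabin 2: 23 + 9 = 32
  cabin 3: 23 + 6 = 29
  cabin 4: 21 + 10 = 31
  cabin 5: 19 + 4 = 23
This matches the lower bound, so 5 is optimal.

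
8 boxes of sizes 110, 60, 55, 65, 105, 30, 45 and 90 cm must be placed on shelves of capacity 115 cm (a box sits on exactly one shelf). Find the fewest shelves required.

Total = 110 + 105 + 90 + 65 + 60 + 55 + 45 + 30 = 560 cm.
Lower bound: ⌈560/115⌉ = 5 shelves.
A packing using 6 shelves:
  shelf 1: 110 = 110
  shelf 2: 105 = 105
  shelf 3: 90 = 90
  shelf 4: 65 + 45 = 110
  shelf 5: 60 + 55 = 115
  shelf 6: 30 = 30
No arrangement into 5 shelves stays within capacity, so 6 is optimal.

6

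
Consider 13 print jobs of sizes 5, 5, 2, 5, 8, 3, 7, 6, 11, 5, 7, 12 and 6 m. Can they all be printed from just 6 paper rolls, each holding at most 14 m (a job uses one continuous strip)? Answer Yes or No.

No

Total = 82 m; ⌈82/14⌉ = 6.
The bound of 6 does not rule out 6, but exhaustive search shows no assignment into 6 paper rolls of capacity 14 m exists — the minimum is 7.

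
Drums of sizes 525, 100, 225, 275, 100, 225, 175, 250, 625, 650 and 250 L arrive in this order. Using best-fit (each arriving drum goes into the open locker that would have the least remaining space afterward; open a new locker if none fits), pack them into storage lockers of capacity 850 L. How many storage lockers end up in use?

  525 → locker 1 (new)  [load 525/850]
  100 → locker 1  [load 625/850]
  225 → locker 1  [load 850/850]
  275 → locker 2 (new)  [load 275/850]
  100 → locker 2  [load 375/850]
  225 → locker 2  [load 600/850]
  175 → locker 2  [load 775/850]
  250 → locker 3 (new)  [load 250/850]
  625 → locker 4 (new)  [load 625/850]
  650 → locker 5 (new)  [load 650/850]
  250 → locker 3  [load 500/850]
5 storage lockers opened.

5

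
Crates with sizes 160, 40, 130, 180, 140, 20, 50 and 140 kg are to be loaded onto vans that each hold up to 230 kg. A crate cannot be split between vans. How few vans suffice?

5

Total = 180 + 160 + 140 + 140 + 130 + 50 + 40 + 20 = 860 kg.
Lower bound: ⌈860/230⌉ = 4 vans.
Also, 5 crates each exceed 115 kg, and no two of those can share a van, so at least 5 vans are needed.
A packing using 5 vans:
  van 1: 180 + 50 = 230
  van 2: 160 + 40 + 20 = 220
  van 3: 140 = 140
  van 4: 140 = 140
  van 5: 130 = 130
This matches the lower bound, so 5 is optimal.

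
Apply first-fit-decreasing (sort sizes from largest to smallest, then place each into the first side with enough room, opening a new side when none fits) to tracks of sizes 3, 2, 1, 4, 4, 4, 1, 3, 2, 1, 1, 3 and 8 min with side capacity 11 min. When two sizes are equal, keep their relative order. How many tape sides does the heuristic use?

Sorted descending: 8, 4, 4, 4, 3, 3, 3, 2, 2, 1, 1, 1, 1.
  8 → side 1 (new)  [load 8/11]
  4 → side 2 (new)  [load 4/11]
  4 → side 2  [load 8/11]
  4 → side 3 (new)  [load 4/11]
  3 → side 1  [load 11/11]
  3 → side 2  [load 11/11]
  3 → side 3  [load 7/11]
  2 → side 3  [load 9/11]
  2 → side 3  [load 11/11]
  1 → side 4 (new)  [load 1/11]
  1 → side 4  [load 2/11]
  1 → side 4  [load 3/11]
  1 → side 4  [load 4/11]
4 tape sides opened.

4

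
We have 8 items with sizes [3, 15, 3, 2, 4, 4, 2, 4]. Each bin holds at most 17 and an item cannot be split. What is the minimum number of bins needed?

Total = 15 + 4 + 4 + 4 + 3 + 3 + 2 + 2 = 37.
Lower bound: ⌈37/17⌉ = 3 bins.
A packing using 3 bins:
  bin 1: 15 + 2 = 17
  bin 2: 4 + 4 + 4 + 3 + 2 = 17
  bin 3: 3 = 3
This matches the lower bound, so 3 is optimal.

3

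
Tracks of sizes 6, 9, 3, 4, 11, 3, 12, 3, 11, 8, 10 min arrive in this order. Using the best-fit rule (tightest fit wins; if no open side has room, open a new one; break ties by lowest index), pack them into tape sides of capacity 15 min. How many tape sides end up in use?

  6 → side 1 (new)  [load 6/15]
  9 → side 1  [load 15/15]
  3 → side 2 (new)  [load 3/15]
  4 → side 2  [load 7/15]
  11 → side 3 (new)  [load 11/15]
  3 → side 3  [load 14/15]
  12 → side 4 (new)  [load 12/15]
  3 → side 4  [load 15/15]
  11 → side 5 (new)  [load 11/15]
  8 → side 2  [load 15/15]
  10 → side 6 (new)  [load 10/15]
6 tape sides opened.

6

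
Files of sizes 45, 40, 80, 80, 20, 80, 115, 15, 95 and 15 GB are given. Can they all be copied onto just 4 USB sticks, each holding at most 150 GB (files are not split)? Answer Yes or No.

No

Total = 585 GB; ⌈585/150⌉ = 4.
5 files each exceed half the capacity and cannot share a USB stick, forcing at least 5 USB sticks.
At least 5 USB sticks are required, but only 4 are allowed.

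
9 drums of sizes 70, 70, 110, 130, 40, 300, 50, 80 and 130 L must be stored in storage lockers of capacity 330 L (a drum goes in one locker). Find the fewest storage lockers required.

Total = 300 + 130 + 130 + 110 + 80 + 70 + 70 + 50 + 40 = 980 L.
Lower bound: ⌈980/330⌉ = 3 storage lockers.
A packing using 4 storage lockers:
  locker 1: 300 = 300
  locker 2: 130 + 130 + 70 = 330
  locker 3: 110 + 80 + 70 + 50 = 310
  locker 4: 40 = 40
No arrangement into 3 storage lockers stays within capacity, so 4 is optimal.

4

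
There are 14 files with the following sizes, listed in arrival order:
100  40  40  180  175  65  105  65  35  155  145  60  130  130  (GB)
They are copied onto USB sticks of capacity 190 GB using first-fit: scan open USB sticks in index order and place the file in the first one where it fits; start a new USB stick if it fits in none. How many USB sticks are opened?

  100 → USB stick 1 (new)  [load 100/190]
  40 → USB stick 1  [load 140/190]
  40 → USB stick 1  [load 180/190]
  180 → USB stick 2 (new)  [load 180/190]
  175 → USB stick 3 (new)  [load 175/190]
  65 → USB stick 4 (new)  [load 65/190]
  105 → USB stick 4  [load 170/190]
  65 → USB stick 5 (new)  [load 65/190]
  35 → USB stick 5  [load 100/190]
  155 → USB stick 6 (new)  [load 155/190]
  145 → USB stick 7 (new)  [load 145/190]
  60 → USB stick 5  [load 160/190]
  130 → USB stick 8 (new)  [load 130/190]
  130 → USB stick 9 (new)  [load 130/190]
9 USB sticks opened.

9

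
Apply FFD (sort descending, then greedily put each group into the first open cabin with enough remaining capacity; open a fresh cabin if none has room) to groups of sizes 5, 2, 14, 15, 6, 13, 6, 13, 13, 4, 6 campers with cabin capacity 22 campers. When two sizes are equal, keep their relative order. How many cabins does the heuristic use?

5

Sorted descending: 15, 14, 13, 13, 13, 6, 6, 6, 5, 4, 2.
  15 → cabin 1 (new)  [load 15/22]
  14 → cabin 2 (new)  [load 14/22]
  13 → cabin 3 (new)  [load 13/22]
  13 → cabin 4 (new)  [load 13/22]
  13 → cabin 5 (new)  [load 13/22]
  6 → cabin 1  [load 21/22]
  6 → cabin 2  [load 20/22]
  6 → cabin 3  [load 19/22]
  5 → cabin 4  [load 18/22]
  4 → cabin 4  [load 22/22]
  2 → cabin 2  [load 22/22]
5 cabins opened.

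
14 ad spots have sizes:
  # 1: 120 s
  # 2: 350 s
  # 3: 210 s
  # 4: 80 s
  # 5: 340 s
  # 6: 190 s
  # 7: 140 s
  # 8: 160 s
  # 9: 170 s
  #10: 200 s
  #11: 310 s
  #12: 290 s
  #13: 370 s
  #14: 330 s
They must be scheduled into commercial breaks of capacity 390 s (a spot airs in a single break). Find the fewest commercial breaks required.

Total = 370 + 350 + 340 + 330 + 310 + 290 + 210 + 200 + 190 + 170 + 160 + 140 + 120 + 80 = 3260 s.
Lower bound: ⌈3260/390⌉ = 9 commercial breaks.
A packing using 10 commercial breaks:
  break 1: 370 = 370
  break 2: 350 = 350
  break 3: 340 = 340
  break 4: 330 = 330
  break 5: 310 + 80 = 390
  break 6: 290 = 290
  break 7: 210 + 170 = 380
  break 8: 200 + 190 = 390
  break 9: 160 + 140 = 300
  break 10: 120 = 120
No arrangement into 9 commercial breaks stays within capacity, so 10 is optimal.

10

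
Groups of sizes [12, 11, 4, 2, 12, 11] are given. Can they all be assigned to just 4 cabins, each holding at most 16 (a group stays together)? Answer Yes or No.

Yes

A valid assignment using 4 cabins:
  cabin 1: 12 + 4 = 16
  cabin 2: 12 + 2 = 14
  cabin 3: 11 = 11
  cabin 4: 11 = 11
Every load is within 16, so 4 cabins suffice.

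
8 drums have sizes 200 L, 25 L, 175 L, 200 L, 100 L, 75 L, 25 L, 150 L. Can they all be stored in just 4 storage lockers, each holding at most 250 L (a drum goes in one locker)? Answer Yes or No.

A valid assignment using 4 storage lockers:
  locker 1: 200 + 25 + 25 = 250
  locker 2: 200 = 200
  locker 3: 175 + 75 = 250
  locker 4: 150 + 100 = 250
Every load is within 250 L, so 4 storage lockers suffice.

Yes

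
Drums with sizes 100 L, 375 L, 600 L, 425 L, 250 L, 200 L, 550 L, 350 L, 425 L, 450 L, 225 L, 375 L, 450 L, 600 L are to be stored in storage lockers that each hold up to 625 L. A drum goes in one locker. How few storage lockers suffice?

Total = 600 + 600 + 550 + 450 + 450 + 425 + 425 + 375 + 375 + 350 + 250 + 225 + 200 + 100 = 5375 L.
Lower bound: ⌈5375/625⌉ = 9 storage lockers.
Also, 10 drums each exceed 625/2 L, and no two of those can share a locker, so at least 10 storage lockers are needed.
A packing using 10 storage lockers:
  locker 1: 600 = 600
  locker 2: 600 = 600
  locker 3: 550 = 550
  locker 4: 450 + 100 = 550
  locker 5: 450 = 450
  locker 6: 425 + 200 = 625
  locker 7: 425 = 425
  locker 8: 375 + 250 = 625
  locker 9: 375 + 225 = 600
  locker 10: 350 = 350
This matches the lower bound, so 10 is optimal.

10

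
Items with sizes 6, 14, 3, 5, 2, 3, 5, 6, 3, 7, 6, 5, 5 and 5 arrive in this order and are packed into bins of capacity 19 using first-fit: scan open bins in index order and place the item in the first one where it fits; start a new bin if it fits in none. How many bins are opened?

5

  6 → bin 1 (new)  [load 6/19]
  14 → bin 2 (new)  [load 14/19]
  3 → bin 1  [load 9/19]
  5 → bin 1  [load 14/19]
  2 → bin 1  [load 16/19]
  3 → bin 1  [load 19/19]
  5 → bin 2  [load 19/19]
  6 → bin 3 (new)  [load 6/19]
  3 → bin 3  [load 9/19]
  7 → bin 3  [load 16/19]
  6 → bin 4 (new)  [load 6/19]
  5 → bin 4  [load 11/19]
  5 → bin 4  [load 16/19]
  5 → bin 5 (new)  [load 5/19]
5 bins opened.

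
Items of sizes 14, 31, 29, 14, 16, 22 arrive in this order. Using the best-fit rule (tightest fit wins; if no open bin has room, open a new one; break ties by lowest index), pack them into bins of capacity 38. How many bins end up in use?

  14 → bin 1 (new)  [load 14/38]
  31 → bin 2 (new)  [load 31/38]
  29 → bin 3 (new)  [load 29/38]
  14 → bin 1  [load 28/38]
  16 → bin 4 (new)  [load 16/38]
  22 → bin 4  [load 38/38]
4 bins opened.

4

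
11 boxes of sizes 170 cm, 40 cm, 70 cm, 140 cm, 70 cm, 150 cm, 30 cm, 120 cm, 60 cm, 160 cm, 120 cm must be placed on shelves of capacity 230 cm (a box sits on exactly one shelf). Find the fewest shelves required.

Total = 170 + 160 + 150 + 140 + 120 + 120 + 70 + 70 + 60 + 40 + 30 = 1130 cm.
Lower bound: ⌈1130/230⌉ = 5 shelves.
Also, 6 boxes each exceed 115 cm, and no two of those can share a shelf, so at least 6 shelves are needed.
A packing using 6 shelves:
  shelf 1: 170 + 60 = 230
  shelf 2: 160 + 70 = 230
  shelf 3: 150 + 70 = 220
  shelf 4: 140 + 40 + 30 = 210
  shelf 5: 120 = 120
  shelf 6: 120 = 120
This matches the lower bound, so 6 is optimal.

6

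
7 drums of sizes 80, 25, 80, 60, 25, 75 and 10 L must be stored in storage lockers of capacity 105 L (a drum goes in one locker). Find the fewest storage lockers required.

4

Total = 80 + 80 + 75 + 60 + 25 + 25 + 10 = 355 L.
Lower bound: ⌈355/105⌉ = 4 storage lockers.
A packing using 4 storage lockers:
  locker 1: 80 + 25 = 105
  locker 2: 80 + 25 = 105
  locker 3: 75 + 10 = 85
  locker 4: 60 = 60
This matches the lower bound, so 4 is optimal.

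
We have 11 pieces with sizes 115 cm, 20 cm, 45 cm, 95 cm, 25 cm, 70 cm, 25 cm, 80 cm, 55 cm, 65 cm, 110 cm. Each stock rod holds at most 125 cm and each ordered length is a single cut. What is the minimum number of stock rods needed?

Total = 115 + 110 + 95 + 80 + 70 + 65 + 55 + 45 + 25 + 25 + 20 = 705 cm.
Lower bound: ⌈705/125⌉ = 6 stock rods.
A packing using 6 stock rods:
  stock rod 1: 115 = 115
  stock rod 2: 110 = 110
  stock rod 3: 95 + 25 = 120
  stock rod 4: 80 + 45 = 125
  stock rod 5: 70 + 55 = 125
  stock rod 6: 65 + 25 + 20 = 110
This matches the lower bound, so 6 is optimal.

6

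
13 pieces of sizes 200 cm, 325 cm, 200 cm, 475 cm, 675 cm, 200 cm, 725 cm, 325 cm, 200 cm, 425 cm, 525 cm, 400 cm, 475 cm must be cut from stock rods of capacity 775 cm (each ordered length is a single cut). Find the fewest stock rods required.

Total = 725 + 675 + 525 + 475 + 475 + 425 + 400 + 325 + 325 + 200 + 200 + 200 + 200 = 5150 cm.
Lower bound: ⌈5150/775⌉ = 7 stock rods.
A packing using 8 stock rods:
  stock rod 1: 725 = 725
  stock rod 2: 675 = 675
  stock rod 3: 525 + 200 = 725
  stock rod 4: 475 + 200 = 675
  stock rod 5: 475 + 200 = 675
  stock rod 6: 425 + 325 = 750
  stock rod 7: 400 + 325 = 725
  stock rod 8: 200 = 200
No arrangement into 7 stock rods stays within capacity, so 8 is optimal.

8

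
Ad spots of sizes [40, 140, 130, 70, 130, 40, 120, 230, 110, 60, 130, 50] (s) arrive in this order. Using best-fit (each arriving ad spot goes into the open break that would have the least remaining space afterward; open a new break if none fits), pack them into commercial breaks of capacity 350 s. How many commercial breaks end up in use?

4

  40 → break 1 (new)  [load 40/350]
  140 → break 1  [load 180/350]
  130 → break 1  [load 310/350]
  70 → break 2 (new)  [load 70/350]
  130 → break 2  [load 200/350]
  40 → break 1  [load 350/350]
  120 → break 2  [load 320/350]
  230 → break 3 (new)  [load 230/350]
  110 → break 3  [load 340/350]
  60 → break 4 (new)  [load 60/350]
  130 → break 4  [load 190/350]
  50 → break 4  [load 240/350]
4 commercial breaks opened.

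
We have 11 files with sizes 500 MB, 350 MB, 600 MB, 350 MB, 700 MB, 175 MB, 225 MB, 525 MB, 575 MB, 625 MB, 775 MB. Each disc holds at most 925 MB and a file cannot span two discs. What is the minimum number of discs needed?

7

Total = 775 + 700 + 625 + 600 + 575 + 525 + 500 + 350 + 350 + 225 + 175 = 5400 MB.
Lower bound: ⌈5400/925⌉ = 6 discs.
Also, 7 files each exceed 925/2 MB, and no two of those can share a disc, so at least 7 discs are needed.
A packing using 7 discs:
  disc 1: 775 = 775
  disc 2: 700 + 225 = 925
  disc 3: 625 + 175 = 800
  disc 4: 600 = 600
  disc 5: 575 + 350 = 925
  disc 6: 525 + 350 = 875
  disc 7: 500 = 500
This matches the lower bound, so 7 is optimal.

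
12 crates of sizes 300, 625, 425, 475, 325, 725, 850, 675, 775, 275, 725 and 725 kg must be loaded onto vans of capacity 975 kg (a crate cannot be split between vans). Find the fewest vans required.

Total = 850 + 775 + 725 + 725 + 725 + 675 + 625 + 475 + 425 + 325 + 300 + 275 = 6900 kg.
Lower bound: ⌈6900/975⌉ = 8 vans.
A packing using 9 vans:
  van 1: 850 = 850
  van 2: 775 = 775
  van 3: 725 = 725
  van 4: 725 = 725
  van 5: 725 = 725
  van 6: 675 + 300 = 975
  van 7: 625 + 325 = 950
  van 8: 475 + 425 = 900
  van 9: 275 = 275
No arrangement into 8 vans stays within capacity, so 9 is optimal.

9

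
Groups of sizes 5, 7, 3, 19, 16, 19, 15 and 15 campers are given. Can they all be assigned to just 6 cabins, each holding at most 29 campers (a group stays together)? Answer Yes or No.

A valid assignment using 5 cabins:
  cabin 1: 19 + 7 + 3 = 29
  cabin 2: 19 + 5 = 24
  cabin 3: 16 = 16
  cabin 4: 15 = 15
  cabin 5: 15 = 15
That uses only 5 ≤ 6, so 6 cabins are enough.

Yes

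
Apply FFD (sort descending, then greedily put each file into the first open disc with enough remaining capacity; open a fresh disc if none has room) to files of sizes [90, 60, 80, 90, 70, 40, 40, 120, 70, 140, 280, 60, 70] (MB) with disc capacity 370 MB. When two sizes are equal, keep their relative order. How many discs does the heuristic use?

4

Sorted descending: 280, 140, 120, 90, 90, 80, 70, 70, 70, 60, 60, 40, 40.
  280 → disc 1 (new)  [load 280/370]
  140 → disc 2 (new)  [load 140/370]
  120 → disc 2  [load 260/370]
  90 → disc 1  [load 370/370]
  90 → disc 2  [load 350/370]
  80 → disc 3 (new)  [load 80/370]
  70 → disc 3  [load 150/370]
  70 → disc 3  [load 220/370]
  70 → disc 3  [load 290/370]
  60 → disc 3  [load 350/370]
  60 → disc 4 (new)  [load 60/370]
  40 → disc 4  [load 100/370]
  40 → disc 4  [load 140/370]
4 discs opened.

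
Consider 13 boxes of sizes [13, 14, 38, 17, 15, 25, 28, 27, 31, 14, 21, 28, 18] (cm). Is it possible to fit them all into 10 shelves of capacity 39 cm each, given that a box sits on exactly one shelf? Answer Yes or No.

A valid assignment using 9 shelves:
  shelf 1: 38 = 38
  shelf 2: 31 = 31
  shelf 3: 28 = 28
  shelf 4: 28 = 28
  shelf 5: 27 = 27
  shelf 6: 25 + 14 = 39
  shelf 7: 21 + 18 = 39
  shelf 8: 17 + 15 = 32
  shelf 9: 14 + 13 = 27
That uses only 9 ≤ 10, so 10 shelves are enough.

Yes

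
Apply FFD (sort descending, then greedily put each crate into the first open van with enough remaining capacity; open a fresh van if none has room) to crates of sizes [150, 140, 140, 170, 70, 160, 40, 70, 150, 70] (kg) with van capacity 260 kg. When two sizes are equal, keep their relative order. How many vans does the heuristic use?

6

Sorted descending: 170, 160, 150, 150, 140, 140, 70, 70, 70, 40.
  170 → van 1 (new)  [load 170/260]
  160 → van 2 (new)  [load 160/260]
  150 → van 3 (new)  [load 150/260]
  150 → van 4 (new)  [load 150/260]
  140 → van 5 (new)  [load 140/260]
  140 → van 6 (new)  [load 140/260]
  70 → van 1  [load 240/260]
  70 → van 2  [load 230/260]
  70 → van 3  [load 220/260]
  40 → van 3  [load 260/260]
6 vans opened.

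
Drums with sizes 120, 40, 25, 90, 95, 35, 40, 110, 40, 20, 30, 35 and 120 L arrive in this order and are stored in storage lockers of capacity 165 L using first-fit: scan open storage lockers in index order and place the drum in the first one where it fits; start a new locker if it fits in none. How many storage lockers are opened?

6

  120 → locker 1 (new)  [load 120/165]
  40 → locker 1  [load 160/165]
  25 → locker 2 (new)  [load 25/165]
  90 → locker 2  [load 115/165]
  95 → locker 3 (new)  [load 95/165]
  35 → locker 2  [load 150/165]
  40 → locker 3  [load 135/165]
  110 → locker 4 (new)  [load 110/165]
  40 → locker 4  [load 150/165]
  20 → locker 3  [load 155/165]
  30 → locker 5 (new)  [load 30/165]
  35 → locker 5  [load 65/165]
  120 → locker 6 (new)  [load 120/165]
6 storage lockers opened.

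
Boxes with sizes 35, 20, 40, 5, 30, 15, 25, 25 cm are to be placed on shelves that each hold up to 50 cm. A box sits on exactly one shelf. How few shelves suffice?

Total = 40 + 35 + 30 + 25 + 25 + 20 + 15 + 5 = 195 cm.
Lower bound: ⌈195/50⌉ = 4 shelves.
A packing using 4 shelves:
  shelf 1: 40 + 5 = 45
  shelf 2: 35 + 15 = 50
  shelf 3: 30 + 20 = 50
  shelf 4: 25 + 25 = 50
This matches the lower bound, so 4 is optimal.

4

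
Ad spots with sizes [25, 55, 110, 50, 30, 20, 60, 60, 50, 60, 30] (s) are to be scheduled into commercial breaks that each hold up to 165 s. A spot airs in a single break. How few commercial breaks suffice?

Total = 110 + 60 + 60 + 60 + 55 + 50 + 50 + 30 + 30 + 25 + 20 = 550 s.
Lower bound: ⌈550/165⌉ = 4 commercial breaks.
A packing using 4 commercial breaks:
  break 1: 110 + 55 = 165
  break 2: 60 + 60 + 30 = 150
  break 3: 60 + 50 + 50 = 160
  break 4: 30 + 25 + 20 = 75
This matches the lower bound, so 4 is optimal.

4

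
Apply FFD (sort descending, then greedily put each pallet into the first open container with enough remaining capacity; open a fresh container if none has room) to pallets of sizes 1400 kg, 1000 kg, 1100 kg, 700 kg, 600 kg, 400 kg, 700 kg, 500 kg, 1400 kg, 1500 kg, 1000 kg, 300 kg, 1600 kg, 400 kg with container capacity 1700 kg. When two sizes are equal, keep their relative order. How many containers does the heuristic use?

Sorted descending: 1600, 1500, 1400, 1400, 1100, 1000, 1000, 700, 700, 600, 500, 400, 400, 300.
  1600 → container 1 (new)  [load 1600/1700]
  1500 → container 2 (new)  [load 1500/1700]
  1400 → container 3 (new)  [load 1400/1700]
  1400 → container 4 (new)  [load 1400/1700]
  1100 → container 5 (new)  [load 1100/1700]
  1000 → container 6 (new)  [load 1000/1700]
  1000 → container 7 (new)  [load 1000/1700]
  700 → container 6  [load 1700/1700]
  700 → container 7  [load 1700/1700]
  600 → container 5  [load 1700/1700]
  500 → container 8 (new)  [load 500/1700]
  400 → container 8  [load 900/1700]
  400 → container 8  [load 1300/1700]
  300 → container 3  [load 1700/1700]
8 containers opened.

8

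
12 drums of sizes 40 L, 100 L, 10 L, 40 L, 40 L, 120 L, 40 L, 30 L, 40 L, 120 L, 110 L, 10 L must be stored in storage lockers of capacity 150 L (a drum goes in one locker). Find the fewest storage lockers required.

5

Total = 120 + 120 + 110 + 100 + 40 + 40 + 40 + 40 + 40 + 30 + 10 + 10 = 700 L.
Lower bound: ⌈700/150⌉ = 5 storage lockers.
A packing using 5 storage lockers:
  locker 1: 120 + 30 = 150
  locker 2: 120 + 10 + 10 = 140
  locker 3: 110 + 40 = 150
  locker 4: 100 + 40 = 140
  locker 5: 40 + 40 + 40 = 120
This matches the lower bound, so 5 is optimal.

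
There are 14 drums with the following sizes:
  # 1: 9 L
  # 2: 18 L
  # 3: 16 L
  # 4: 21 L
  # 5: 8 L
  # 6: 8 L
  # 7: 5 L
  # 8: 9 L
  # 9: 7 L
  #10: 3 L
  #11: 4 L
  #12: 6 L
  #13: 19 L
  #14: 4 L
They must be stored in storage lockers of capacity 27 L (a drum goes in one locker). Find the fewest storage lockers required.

6

Total = 21 + 19 + 18 + 16 + 9 + 9 + 8 + 8 + 7 + 6 + 5 + 4 + 4 + 3 = 137 L.
Lower bound: ⌈137/27⌉ = 6 storage lockers.
A packing using 6 storage lockers:
  locker 1: 21 + 6 = 27
  locker 2: 19 + 8 = 27
  locker 3: 18 + 9 = 27
  locker 4: 16 + 9 = 25
  locker 5: 8 + 7 + 5 + 4 + 3 = 27
  locker 6: 4 = 4
This matches the lower bound, so 6 is optimal.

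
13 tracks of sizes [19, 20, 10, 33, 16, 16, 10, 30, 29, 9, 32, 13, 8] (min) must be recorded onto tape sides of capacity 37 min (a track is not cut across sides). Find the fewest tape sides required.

8

Total = 33 + 32 + 30 + 29 + 20 + 19 + 16 + 16 + 13 + 10 + 10 + 9 + 8 = 245 min.
Lower bound: ⌈245/37⌉ = 7 tape sides.
A packing using 8 tape sides:
  side 1: 33 = 33
  side 2: 32 = 32
  side 3: 30 = 30
  side 4: 29 + 8 = 37
  side 5: 20 + 16 = 36
  side 6: 19 + 16 = 35
  side 7: 13 + 10 + 10 = 33
  side 8: 9 = 9
No arrangement into 7 tape sides stays within capacity, so 8 is optimal.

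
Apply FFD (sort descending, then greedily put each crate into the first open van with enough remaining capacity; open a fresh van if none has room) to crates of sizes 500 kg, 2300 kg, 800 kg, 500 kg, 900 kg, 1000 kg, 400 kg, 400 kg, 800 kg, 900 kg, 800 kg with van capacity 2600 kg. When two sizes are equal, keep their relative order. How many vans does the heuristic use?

Sorted descending: 2300, 1000, 900, 900, 800, 800, 800, 500, 500, 400, 400.
  2300 → van 1 (new)  [load 2300/2600]
  1000 → van 2 (new)  [load 1000/2600]
  900 → van 2  [load 1900/2600]
  900 → van 3 (new)  [load 900/2600]
  800 → van 3  [load 1700/2600]
  800 → van 3  [load 2500/2600]
  800 → van 4 (new)  [load 800/2600]
  500 → van 2  [load 2400/2600]
  500 → van 4  [load 1300/2600]
  400 → van 4  [load 1700/2600]
  400 → van 4  [load 2100/2600]
4 vans opened.

4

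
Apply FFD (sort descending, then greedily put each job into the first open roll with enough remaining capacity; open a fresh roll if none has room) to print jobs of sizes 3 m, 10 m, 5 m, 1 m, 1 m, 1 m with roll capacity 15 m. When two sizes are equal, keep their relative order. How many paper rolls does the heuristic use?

2

Sorted descending: 10, 5, 3, 1, 1, 1.
  10 → roll 1 (new)  [load 10/15]
  5 → roll 1  [load 15/15]
  3 → roll 2 (new)  [load 3/15]
  1 → roll 2  [load 4/15]
  1 → roll 2  [load 5/15]
  1 → roll 2  [load 6/15]
2 paper rolls opened.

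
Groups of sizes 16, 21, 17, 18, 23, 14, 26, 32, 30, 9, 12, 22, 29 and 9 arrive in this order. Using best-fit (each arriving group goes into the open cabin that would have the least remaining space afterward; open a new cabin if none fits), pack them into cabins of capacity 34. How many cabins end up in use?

9

  16 → cabin 1 (new)  [load 16/34]
  21 → cabin 2 (new)  [load 21/34]
  17 → cabin 1  [load 33/34]
  18 → cabin 3 (new)  [load 18/34]
  23 → cabin 4 (new)  [load 23/34]
  14 → cabin 3  [load 32/34]
  26 → cabin 5 (new)  [load 26/34]
  32 → cabin 6 (new)  [load 32/34]
  30 → cabin 7 (new)  [load 30/34]
  9 → cabin 4  [load 32/34]
  12 → cabin 2  [load 33/34]
  22 → cabin 8 (new)  [load 22/34]
  29 → cabin 9 (new)  [load 29/34]
  9 → cabin 8  [load 31/34]
9 cabins opened.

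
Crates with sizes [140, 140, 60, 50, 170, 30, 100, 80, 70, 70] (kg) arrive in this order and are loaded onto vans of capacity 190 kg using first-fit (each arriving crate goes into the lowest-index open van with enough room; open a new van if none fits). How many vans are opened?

  140 → van 1 (new)  [load 140/190]
  140 → van 2 (new)  [load 140/190]
  60 → van 3 (new)  [load 60/190]
  50 → van 1  [load 190/190]
  170 → van 4 (new)  [load 170/190]
  30 → van 2  [load 170/190]
  100 → van 3  [load 160/190]
  80 → van 5 (new)  [load 80/190]
  70 → van 5  [load 150/190]
  70 → van 6 (new)  [load 70/190]
6 vans opened.

6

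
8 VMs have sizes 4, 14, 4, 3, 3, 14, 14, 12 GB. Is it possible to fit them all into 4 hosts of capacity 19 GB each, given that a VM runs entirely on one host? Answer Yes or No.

A valid assignment using 4 hosts:
  host 1: 14 + 4 = 18
  host 2: 14 + 4 = 18
  host 3: 14 + 3 = 17
  host 4: 12 + 3 = 15
Every load is within 19 GB, so 4 hosts suffice.

Yes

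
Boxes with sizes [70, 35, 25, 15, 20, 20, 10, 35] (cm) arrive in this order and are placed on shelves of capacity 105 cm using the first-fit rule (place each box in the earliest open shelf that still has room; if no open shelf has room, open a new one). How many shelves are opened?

  70 → shelf 1 (new)  [load 70/105]
  35 → shelf 1  [load 105/105]
  25 → shelf 2 (new)  [load 25/105]
  15 → shelf 2  [load 40/105]
  20 → shelf 2  [load 60/105]
  20 → shelf 2  [load 80/105]
  10 → shelf 2  [load 90/105]
  35 → shelf 3 (new)  [load 35/105]
3 shelves opened.

3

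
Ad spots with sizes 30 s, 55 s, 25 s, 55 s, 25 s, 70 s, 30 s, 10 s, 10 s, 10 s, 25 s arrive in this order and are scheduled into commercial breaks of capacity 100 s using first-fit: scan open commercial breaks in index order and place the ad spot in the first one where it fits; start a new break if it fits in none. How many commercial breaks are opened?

4

  30 → break 1 (new)  [load 30/100]
  55 → break 1  [load 85/100]
  25 → break 2 (new)  [load 25/100]
  55 → break 2  [load 80/100]
  25 → break 3 (new)  [load 25/100]
  70 → break 3  [load 95/100]
  30 → break 4 (new)  [load 30/100]
  10 → break 1  [load 95/100]
  10 → break 2  [load 90/100]
  10 → break 2  [load 100/100]
  25 → break 4  [load 55/100]
4 commercial breaks opened.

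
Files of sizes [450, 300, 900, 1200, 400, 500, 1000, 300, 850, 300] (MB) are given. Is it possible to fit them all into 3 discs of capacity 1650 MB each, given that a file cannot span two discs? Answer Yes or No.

Total = 6200 MB; ⌈6200/1650⌉ = 4.
At least 4 discs are required, but only 3 are allowed.

No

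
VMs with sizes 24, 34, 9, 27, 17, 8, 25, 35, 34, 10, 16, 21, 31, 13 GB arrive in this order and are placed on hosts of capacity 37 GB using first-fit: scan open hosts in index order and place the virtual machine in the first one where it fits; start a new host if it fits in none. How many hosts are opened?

10

  24 → host 1 (new)  [load 24/37]
  34 → host 2 (new)  [load 34/37]
  9 → host 1  [load 33/37]
  27 → host 3 (new)  [load 27/37]
  17 → host 4 (new)  [load 17/37]
  8 → host 3  [load 35/37]
  25 → host 5 (new)  [load 25/37]
  35 → host 6 (new)  [load 35/37]
  34 → host 7 (new)  [load 34/37]
  10 → host 4  [load 27/37]
  16 → host 8 (new)  [load 16/37]
  21 → host 8  [load 37/37]
  31 → host 9 (new)  [load 31/37]
  13 → host 10 (new)  [load 13/37]
10 hosts opened.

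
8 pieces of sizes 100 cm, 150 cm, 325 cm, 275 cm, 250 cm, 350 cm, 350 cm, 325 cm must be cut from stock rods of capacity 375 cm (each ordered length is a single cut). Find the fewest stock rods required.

Total = 350 + 350 + 325 + 325 + 275 + 250 + 150 + 100 = 2125 cm.
Lower bound: ⌈2125/375⌉ = 6 stock rods.
A packing using 7 stock rods:
  stock rod 1: 350 = 350
  stock rod 2: 350 = 350
  stock rod 3: 325 = 325
  stock rod 4: 325 = 325
  stock rod 5: 275 + 100 = 375
  stock rod 6: 250 = 250
  stock rod 7: 150 = 150
No arrangement into 6 stock rods stays within capacity, so 7 is optimal.

7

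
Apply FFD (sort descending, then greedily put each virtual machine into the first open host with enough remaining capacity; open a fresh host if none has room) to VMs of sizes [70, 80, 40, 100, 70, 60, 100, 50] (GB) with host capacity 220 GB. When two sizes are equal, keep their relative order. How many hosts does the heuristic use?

Sorted descending: 100, 100, 80, 70, 70, 60, 50, 40.
  100 → host 1 (new)  [load 100/220]
  100 → host 1  [load 200/220]
  80 → host 2 (new)  [load 80/220]
  70 → host 2  [load 150/220]
  70 → host 2  [load 220/220]
  60 → host 3 (new)  [load 60/220]
  50 → host 3  [load 110/220]
  40 → host 3  [load 150/220]
3 hosts opened.

3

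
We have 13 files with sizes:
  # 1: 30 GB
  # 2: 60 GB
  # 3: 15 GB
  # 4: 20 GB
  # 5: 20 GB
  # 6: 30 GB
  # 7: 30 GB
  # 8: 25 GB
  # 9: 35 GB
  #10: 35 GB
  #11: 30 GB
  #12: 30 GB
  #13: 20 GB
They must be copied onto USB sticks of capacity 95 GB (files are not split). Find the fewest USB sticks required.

Total = 60 + 35 + 35 + 30 + 30 + 30 + 30 + 30 + 25 + 20 + 20 + 20 + 15 = 380 GB.
Lower bound: ⌈380/95⌉ = 4 USB sticks.
A packing using 4 USB sticks:
  USB stick 1: 60 + 35 = 95
  USB stick 2: 35 + 30 + 30 = 95
  USB stick 3: 30 + 30 + 20 + 15 = 95
  USB stick 4: 30 + 25 + 20 + 20 = 95
This matches the lower bound, so 4 is optimal.

4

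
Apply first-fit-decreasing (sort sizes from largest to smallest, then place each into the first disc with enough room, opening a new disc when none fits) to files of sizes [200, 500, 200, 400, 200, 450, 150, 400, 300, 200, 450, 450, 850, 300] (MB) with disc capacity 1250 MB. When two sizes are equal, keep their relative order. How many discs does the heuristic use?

Sorted descending: 850, 500, 450, 450, 450, 400, 400, 300, 300, 200, 200, 200, 200, 150.
  850 → disc 1 (new)  [load 850/1250]
  500 → disc 2 (new)  [load 500/1250]
  450 → disc 2  [load 950/1250]
  450 → disc 3 (new)  [load 450/1250]
  450 → disc 3  [load 900/1250]
  400 → disc 1  [load 1250/1250]
  400 → disc 4 (new)  [load 400/1250]
  300 → disc 2  [load 1250/1250]
  300 → disc 3  [load 1200/1250]
  200 → disc 4  [load 600/1250]
  200 → disc 4  [load 800/1250]
  200 → disc 4  [load 1000/1250]
  200 → disc 4  [load 1200/1250]
  150 → disc 5 (new)  [load 150/1250]
5 discs opened.

5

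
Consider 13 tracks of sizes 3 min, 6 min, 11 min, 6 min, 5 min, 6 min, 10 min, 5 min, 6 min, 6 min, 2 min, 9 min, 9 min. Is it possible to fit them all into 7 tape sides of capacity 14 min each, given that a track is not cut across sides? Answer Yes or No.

Yes

A valid assignment using 7 tape sides:
  side 1: 11 + 3 = 14
  side 2: 10 + 2 = 12
  side 3: 9 + 5 = 14
  side 4: 9 + 5 = 14
  side 5: 6 + 6 = 12
  side 6: 6 + 6 = 12
  side 7: 6 = 6
Every load is within 14 min, so 7 tape sides suffice.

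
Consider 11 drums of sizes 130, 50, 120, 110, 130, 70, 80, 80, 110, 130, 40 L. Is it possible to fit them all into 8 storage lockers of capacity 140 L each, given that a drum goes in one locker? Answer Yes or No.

No

Total = 1050 L; ⌈1050/140⌉ = 8.
The bound of 8 does not rule out 8, but exhaustive search shows no assignment into 8 storage lockers of capacity 140 L exists — the minimum is 9.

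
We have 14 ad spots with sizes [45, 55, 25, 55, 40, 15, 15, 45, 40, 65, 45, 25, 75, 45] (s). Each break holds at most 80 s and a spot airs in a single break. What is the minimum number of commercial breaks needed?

9

Total = 75 + 65 + 55 + 55 + 45 + 45 + 45 + 45 + 40 + 40 + 25 + 25 + 15 + 15 = 590 s.
Lower bound: ⌈590/80⌉ = 8 commercial breaks.
A packing using 9 commercial breaks:
  break 1: 75 = 75
  break 2: 65 + 15 = 80
  break 3: 55 + 25 = 80
  break 4: 55 + 25 = 80
  break 5: 45 + 15 = 60
  break 6: 45 = 45
  break 7: 45 = 45
  break 8: 45 = 45
  break 9: 40 + 40 = 80
No arrangement into 8 commercial breaks stays within capacity, so 9 is optimal.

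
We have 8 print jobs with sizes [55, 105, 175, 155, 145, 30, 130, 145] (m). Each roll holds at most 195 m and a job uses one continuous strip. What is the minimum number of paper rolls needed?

Total = 175 + 155 + 145 + 145 + 130 + 105 + 55 + 30 = 940 m.
Lower bound: ⌈940/195⌉ = 5 paper rolls.
Also, 6 print jobs each exceed 195/2 m, and no two of those can share a roll, so at least 6 paper rolls are needed.
A packing using 6 paper rolls:
  roll 1: 175 = 175
  roll 2: 155 + 30 = 185
  roll 3: 145 = 145
  roll 4: 145 = 145
  roll 5: 130 + 55 = 185
  roll 6: 105 = 105
This matches the lower bound, so 6 is optimal.

6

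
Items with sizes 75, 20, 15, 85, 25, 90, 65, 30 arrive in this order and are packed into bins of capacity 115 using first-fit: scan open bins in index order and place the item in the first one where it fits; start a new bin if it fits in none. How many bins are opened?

4

  75 → bin 1 (new)  [load 75/115]
  20 → bin 1  [load 95/115]
  15 → bin 1  [load 110/115]
  85 → bin 2 (new)  [load 85/115]
  25 → bin 2  [load 110/115]
  90 → bin 3 (new)  [load 90/115]
  65 → bin 4 (new)  [load 65/115]
  30 → bin 4  [load 95/115]
4 bins opened.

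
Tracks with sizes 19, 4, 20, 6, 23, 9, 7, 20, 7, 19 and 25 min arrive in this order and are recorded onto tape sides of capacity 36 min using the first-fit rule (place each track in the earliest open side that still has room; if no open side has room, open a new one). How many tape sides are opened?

  19 → side 1 (new)  [load 19/36]
  4 → side 1  [load 23/36]
  20 → side 2 (new)  [load 20/36]
  6 → side 1  [load 29/36]
  23 → side 3 (new)  [load 23/36]
  9 → side 2  [load 29/36]
  7 → side 1  [load 36/36]
  20 → side 4 (new)  [load 20/36]
  7 → side 2  [load 36/36]
  19 → side 5 (new)  [load 19/36]
  25 → side 6 (new)  [load 25/36]
6 tape sides opened.

6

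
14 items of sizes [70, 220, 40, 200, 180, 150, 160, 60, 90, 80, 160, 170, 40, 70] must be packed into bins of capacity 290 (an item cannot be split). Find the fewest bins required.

Total = 220 + 200 + 180 + 170 + 160 + 160 + 150 + 90 + 80 + 70 + 70 + 60 + 40 + 40 = 1690.
Lower bound: ⌈1690/290⌉ = 6 bins.
Also, 7 items each exceed 145, and no two of those can share a bin, so at least 7 bins are needed.
A packing using 7 bins:
  bin 1: 220 + 70 = 290
  bin 2: 200 + 90 = 290
  bin 3: 180 + 80 = 260
  bin 4: 170 + 70 + 40 = 280
  bin 5: 160 + 60 + 40 = 260
  bin 6: 160 = 160
  bin 7: 150 = 150
This matches the lower bound, so 7 is optimal.

7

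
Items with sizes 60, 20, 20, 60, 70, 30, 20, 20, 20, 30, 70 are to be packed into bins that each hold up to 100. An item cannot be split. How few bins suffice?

5

Total = 70 + 70 + 60 + 60 + 30 + 30 + 20 + 20 + 20 + 20 + 20 = 420.
Lower bound: ⌈420/100⌉ = 5 bins.
A packing using 5 bins:
  bin 1: 70 + 30 = 100
  bin 2: 70 + 30 = 100
  bin 3: 60 + 20 + 20 = 100
  bin 4: 60 + 20 + 20 = 100
  bin 5: 20 = 20
This matches the lower bound, so 5 is optimal.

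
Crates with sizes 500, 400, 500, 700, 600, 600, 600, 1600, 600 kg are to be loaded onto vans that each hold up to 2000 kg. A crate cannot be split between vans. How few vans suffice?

Total = 1600 + 700 + 600 + 600 + 600 + 600 + 500 + 500 + 400 = 6100 kg.
Lower bound: ⌈6100/2000⌉ = 4 vans.
A packing using 4 vans:
  van 1: 1600 + 400 = 2000
  van 2: 700 + 600 + 600 = 1900
  van 3: 600 + 600 + 500 = 1700
  van 4: 500 = 500
This matches the lower bound, so 4 is optimal.

4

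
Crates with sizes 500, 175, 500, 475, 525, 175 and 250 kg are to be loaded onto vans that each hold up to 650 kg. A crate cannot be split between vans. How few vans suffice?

Total = 525 + 500 + 500 + 475 + 250 + 175 + 175 = 2600 kg.
Lower bound: ⌈2600/650⌉ = 4 vans.
A packing using 5 vans:
  van 1: 525 = 525
  van 2: 500 = 500
  van 3: 500 = 500
  van 4: 475 + 175 = 650
  van 5: 250 + 175 = 425
No arrangement into 4 vans stays within capacity, so 5 is optimal.

5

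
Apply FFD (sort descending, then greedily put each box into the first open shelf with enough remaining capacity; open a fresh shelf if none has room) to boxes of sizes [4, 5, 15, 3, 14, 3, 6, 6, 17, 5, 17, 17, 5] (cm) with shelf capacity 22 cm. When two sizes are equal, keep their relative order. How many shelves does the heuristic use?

6

Sorted descending: 17, 17, 17, 15, 14, 6, 6, 5, 5, 5, 4, 3, 3.
  17 → shelf 1 (new)  [load 17/22]
  17 → shelf 2 (new)  [load 17/22]
  17 → shelf 3 (new)  [load 17/22]
  15 → shelf 4 (new)  [load 15/22]
  14 → shelf 5 (new)  [load 14/22]
  6 → shelf 4  [load 21/22]
  6 → shelf 5  [load 20/22]
  5 → shelf 1  [load 22/22]
  5 → shelf 2  [load 22/22]
  5 → shelf 3  [load 22/22]
  4 → shelf 6 (new)  [load 4/22]
  3 → shelf 6  [load 7/22]
  3 → shelf 6  [load 10/22]
6 shelves opened.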